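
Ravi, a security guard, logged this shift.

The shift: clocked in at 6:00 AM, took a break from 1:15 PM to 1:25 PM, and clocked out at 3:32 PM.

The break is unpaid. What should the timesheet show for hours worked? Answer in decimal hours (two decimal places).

9.37 hours

The shift: 6:00 AM–3:32 PM = 9 h 32 min; less 10 min break → 9 h 22 min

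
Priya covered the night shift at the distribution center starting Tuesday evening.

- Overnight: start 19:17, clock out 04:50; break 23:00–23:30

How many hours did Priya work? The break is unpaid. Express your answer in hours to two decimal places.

Overnight: 19:17 → midnight = 4 h 43 min; midnight → 04:50 = 4 h 50 min; span 9 h 33 min; less 30 min break → 9 h 3 min

9.05 hours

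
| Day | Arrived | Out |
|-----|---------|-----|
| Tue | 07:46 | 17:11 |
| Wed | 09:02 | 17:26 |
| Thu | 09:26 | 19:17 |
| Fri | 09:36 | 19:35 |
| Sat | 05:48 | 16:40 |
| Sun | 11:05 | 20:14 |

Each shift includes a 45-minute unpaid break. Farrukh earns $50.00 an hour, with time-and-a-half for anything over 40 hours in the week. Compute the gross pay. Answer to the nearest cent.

Tue: 07:46–17:11 = 9 h 25 min; less 45 min break → 8 h 40 min
Wed: 09:02–17:26 = 8 h 24 min; less 45 min break → 7 h 39 min
Thu: 09:26–19:17 = 9 h 51 min; less 45 min break → 9 h 6 min
Fri: 09:36–19:35 = 9 h 59 min; less 45 min break → 9 h 14 min
Sat: 05:48–16:40 = 10 h 52 min; less 45 min break → 10 h 7 min
Sun: 11:05–20:14 = 9 h 9 min; less 45 min break → 8 h 24 min
Total worked: 53 h 10 min = 3190 min.
Regular 40 h 0 min = 2400 min at $50.00/h; overtime 13 h 10 min = 790 min at $75.00/h.
Pay = (2400 × $50.00 + 790 × $75.00) ÷ 60 = $2987.50.

$2987.50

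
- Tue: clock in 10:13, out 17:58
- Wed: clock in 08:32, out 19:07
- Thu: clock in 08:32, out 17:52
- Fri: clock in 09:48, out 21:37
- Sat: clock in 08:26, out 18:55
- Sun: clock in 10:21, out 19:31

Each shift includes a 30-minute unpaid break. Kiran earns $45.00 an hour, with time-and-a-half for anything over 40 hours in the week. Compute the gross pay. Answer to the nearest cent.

$2889.00

Tue: 10:13–17:58 = 7 h 45 min; less 30 min break → 7 h 15 min
Wed: 08:32–19:07 = 10 h 35 min; less 30 min break → 10 h 5 min
Thu: 08:32–17:52 = 9 h 20 min; less 30 min break → 8 h 50 min
Fri: 09:48–21:37 = 11 h 49 min; less 30 min break → 11 h 19 min
Sat: 08:26–18:55 = 10 h 29 min; less 30 min break → 9 h 59 min
Sun: 10:21–19:31 = 9 h 10 min; less 30 min break → 8 h 40 min
Total worked: 56 h 8 min = 3368 min.
Regular 40 h 0 min = 2400 min at $45.00/h; overtime 16 h 8 min = 968 min at $67.50/h.
Pay = (2400 × $45.00 + 968 × $67.50) ÷ 60 = $2889.00.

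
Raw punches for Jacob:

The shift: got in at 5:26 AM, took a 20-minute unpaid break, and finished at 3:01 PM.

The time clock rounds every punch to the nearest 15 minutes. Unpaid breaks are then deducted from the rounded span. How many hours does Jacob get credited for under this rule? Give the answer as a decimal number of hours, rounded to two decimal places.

The shift: in 5:26 AM→5:30 AM, out 3:01 PM→3:00 PM; 9 h 30 min − 20 min = 9 h 10 min

9.17 hours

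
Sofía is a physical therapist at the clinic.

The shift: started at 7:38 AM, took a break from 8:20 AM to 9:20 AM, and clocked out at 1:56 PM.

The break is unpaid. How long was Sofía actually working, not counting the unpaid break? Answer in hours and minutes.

5 h 18 min

The shift: 7:38 AM–1:56 PM = 6 h 18 min; less 60 min break → 5 h 18 min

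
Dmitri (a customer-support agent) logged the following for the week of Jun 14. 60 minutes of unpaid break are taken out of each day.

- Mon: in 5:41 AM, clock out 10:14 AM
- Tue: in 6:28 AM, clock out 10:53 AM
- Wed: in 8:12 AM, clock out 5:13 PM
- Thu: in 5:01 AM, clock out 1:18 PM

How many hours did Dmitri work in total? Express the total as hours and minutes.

22 h 16 min

Mon: 5:41 AM–10:14 AM = 4 h 33 min; less 60 min break → 3 h 33 min
Tue: 6:28 AM–10:53 AM = 4 h 25 min; less 60 min break → 3 h 25 min
Wed: 8:12 AM–5:13 PM = 9 h 1 min; less 60 min break → 8 h 1 min
Thu: 5:01 AM–1:18 PM = 8 h 17 min; less 60 min break → 7 h 17 min
Total: 3 h 33 min + 3 h 25 min + 8 h 1 min + 7 h 17 min = 22 h 16 min.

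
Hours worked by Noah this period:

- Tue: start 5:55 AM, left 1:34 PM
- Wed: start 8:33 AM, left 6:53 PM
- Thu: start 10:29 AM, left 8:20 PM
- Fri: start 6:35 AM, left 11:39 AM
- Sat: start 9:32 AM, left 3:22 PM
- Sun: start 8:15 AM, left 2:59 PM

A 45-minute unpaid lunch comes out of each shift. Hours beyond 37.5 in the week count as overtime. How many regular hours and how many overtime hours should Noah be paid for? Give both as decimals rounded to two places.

Regular 37.50 hours, overtime 3.47 hours

Tue: 5:55 AM–1:34 PM = 7 h 39 min; less 45 min break → 6 h 54 min
Wed: 8:33 AM–6:53 PM = 10 h 20 min; less 45 min break → 9 h 35 min
Thu: 10:29 AM–8:20 PM = 9 h 51 min; less 45 min break → 9 h 6 min
Fri: 6:35 AM–11:39 AM = 5 h 4 min; less 45 min break → 4 h 19 min
Sat: 9:32 AM–3:22 PM = 5 h 50 min; less 45 min break → 5 h 5 min
Sun: 8:15 AM–2:59 PM = 6 h 44 min; less 45 min break → 5 h 59 min
Total worked: 40 h 58 min = 40.97 h.
Threshold 37.5 h → overtime 3 h 28 min, regular 37 h 30 min.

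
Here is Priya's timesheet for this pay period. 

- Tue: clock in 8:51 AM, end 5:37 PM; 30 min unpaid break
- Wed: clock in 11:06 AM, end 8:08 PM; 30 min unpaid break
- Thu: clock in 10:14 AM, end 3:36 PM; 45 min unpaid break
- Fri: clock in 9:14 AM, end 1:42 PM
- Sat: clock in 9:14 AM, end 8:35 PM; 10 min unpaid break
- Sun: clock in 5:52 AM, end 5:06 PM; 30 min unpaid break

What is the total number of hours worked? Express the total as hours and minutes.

Tue: 8:51 AM–5:37 PM = 8 h 46 min; less 30 min break → 8 h 16 min
Wed: 11:06 AM–8:08 PM = 9 h 2 min; less 30 min break → 8 h 32 min
Thu: 10:14 AM–3:36 PM = 5 h 22 min; less 45 min break → 4 h 37 min
Fri: 9:14 AM–1:42 PM = 4 h 28 min
Sat: 9:14 AM–8:35 PM = 11 h 21 min; less 10 min break → 11 h 11 min
Sun: 5:52 AM–5:06 PM = 11 h 14 min; less 30 min break → 10 h 44 min
Total: 8 h 16 min + 8 h 32 min + 4 h 37 min + 4 h 28 min + 11 h 11 min + 10 h 44 min = 47 h 48 min.

47 h 48 min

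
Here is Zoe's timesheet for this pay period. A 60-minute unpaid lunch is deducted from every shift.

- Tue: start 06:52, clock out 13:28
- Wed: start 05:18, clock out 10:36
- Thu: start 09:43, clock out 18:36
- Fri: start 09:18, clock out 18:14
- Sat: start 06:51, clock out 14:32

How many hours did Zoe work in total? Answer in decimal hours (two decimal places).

32.40 hours

Tue: 06:52–13:28 = 6 h 36 min; less 60 min break → 5 h 36 min
Wed: 05:18–10:36 = 5 h 18 min; less 60 min break → 4 h 18 min
Thu: 09:43–18:36 = 8 h 53 min; less 60 min break → 7 h 53 min
Fri: 09:18–18:14 = 8 h 56 min; less 60 min break → 7 h 56 min
Sat: 06:51–14:32 = 7 h 41 min; less 60 min break → 6 h 41 min
Total: 5 h 36 min + 4 h 18 min + 7 h 53 min + 7 h 56 min + 6 h 41 min = 32 h 24 min.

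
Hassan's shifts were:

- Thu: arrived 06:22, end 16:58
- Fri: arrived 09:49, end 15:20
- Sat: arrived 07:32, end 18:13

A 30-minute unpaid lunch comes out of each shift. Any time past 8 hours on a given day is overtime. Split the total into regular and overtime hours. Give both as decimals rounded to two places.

Thu: 06:22–16:58 = 10 h 36 min; less 30 min break → 10 h 6 min
Fri: 09:49–15:20 = 5 h 31 min; less 30 min break → 5 h 1 min
Sat: 07:32–18:13 = 10 h 41 min; less 30 min break → 10 h 11 min
Thu reg 8 h 0 min / OT 2 h 6 min; Fri reg 5 h 1 min / OT 0 h 0 min; Sat reg 8 h 0 min / OT 2 h 11 min.
Totals: regular 21 h 1 min, overtime 4 h 17 min.

Regular 21.02 hours, overtime 4.28 hours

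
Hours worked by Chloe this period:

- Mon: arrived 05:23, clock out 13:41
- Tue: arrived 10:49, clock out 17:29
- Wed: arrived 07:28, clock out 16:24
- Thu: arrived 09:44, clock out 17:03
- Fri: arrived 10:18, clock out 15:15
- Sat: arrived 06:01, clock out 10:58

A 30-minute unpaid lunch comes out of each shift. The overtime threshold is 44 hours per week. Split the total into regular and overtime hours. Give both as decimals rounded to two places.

Regular 38.12 hours, overtime 0.00 hours

Mon: 05:23–13:41 = 8 h 18 min; less 30 min break → 7 h 48 min
Tue: 10:49–17:29 = 6 h 40 min; less 30 min break → 6 h 10 min
Wed: 07:28–16:24 = 8 h 56 min; less 30 min break → 8 h 26 min
Thu: 09:44–17:03 = 7 h 19 min; less 30 min break → 6 h 49 min
Fri: 10:18–15:15 = 4 h 57 min; less 30 min break → 4 h 27 min
Sat: 06:01–10:58 = 4 h 57 min; less 30 min break → 4 h 27 min
Total worked: 38 h 7 min = 38.12 h.
Threshold 44 h → overtime 0 h 0 min, regular 38 h 7 min.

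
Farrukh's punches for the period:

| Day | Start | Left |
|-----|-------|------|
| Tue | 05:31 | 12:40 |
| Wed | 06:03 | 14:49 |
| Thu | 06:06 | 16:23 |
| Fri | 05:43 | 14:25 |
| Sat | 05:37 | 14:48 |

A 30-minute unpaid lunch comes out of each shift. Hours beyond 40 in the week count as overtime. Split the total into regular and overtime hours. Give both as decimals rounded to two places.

Tue: 05:31–12:40 = 7 h 9 min; less 30 min break → 6 h 39 min
Wed: 06:03–14:49 = 8 h 46 min; less 30 min break → 8 h 16 min
Thu: 06:06–16:23 = 10 h 17 min; less 30 min break → 9 h 47 min
Fri: 05:43–14:25 = 8 h 42 min; less 30 min break → 8 h 12 min
Sat: 05:37–14:48 = 9 h 11 min; less 30 min break → 8 h 41 min
Total worked: 41 h 35 min = 41.58 h.
Threshold 40 h → overtime 1 h 35 min, regular 40 h 0 min.

Regular 40.00 hours, overtime 1.58 hours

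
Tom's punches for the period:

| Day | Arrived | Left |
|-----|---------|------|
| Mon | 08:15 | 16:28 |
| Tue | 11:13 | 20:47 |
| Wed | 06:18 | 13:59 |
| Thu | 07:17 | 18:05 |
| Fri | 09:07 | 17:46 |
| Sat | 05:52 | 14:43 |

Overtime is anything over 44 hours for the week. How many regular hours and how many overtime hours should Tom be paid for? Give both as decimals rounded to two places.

Mon: 08:15–16:28 = 8 h 13 min
Tue: 11:13–20:47 = 9 h 34 min
Wed: 06:18–13:59 = 7 h 41 min
Thu: 07:17–18:05 = 10 h 48 min
Fri: 09:07–17:46 = 8 h 39 min
Sat: 05:52–14:43 = 8 h 51 min
Total worked: 53 h 46 min = 53.77 h.
Threshold 44 h → overtime 9 h 46 min, regular 44 h 0 min.

Regular 44.00 hours, overtime 9.77 hours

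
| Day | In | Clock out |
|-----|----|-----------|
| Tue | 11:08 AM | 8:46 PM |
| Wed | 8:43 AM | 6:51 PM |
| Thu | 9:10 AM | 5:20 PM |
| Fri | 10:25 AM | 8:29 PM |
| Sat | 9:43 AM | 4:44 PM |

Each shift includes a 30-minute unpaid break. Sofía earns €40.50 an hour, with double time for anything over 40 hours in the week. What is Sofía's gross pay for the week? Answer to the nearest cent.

Tue: 11:08 AM–8:46 PM = 9 h 38 min; less 30 min break → 9 h 8 min
Wed: 8:43 AM–6:51 PM = 10 h 8 min; less 30 min break → 9 h 38 min
Thu: 9:10 AM–5:20 PM = 8 h 10 min; less 30 min break → 7 h 40 min
Fri: 10:25 AM–8:29 PM = 10 h 4 min; less 30 min break → 9 h 34 min
Sat: 9:43 AM–4:44 PM = 7 h 1 min; less 30 min break → 6 h 31 min
Total worked: 42 h 31 min = 2551 min.
Regular 40 h 0 min = 2400 min at €40.50/h; overtime 2 h 31 min = 151 min at €81.00/h.
Pay = (2400 × €40.50 + 151 × €81.00) ÷ 60 = €1823.85.

€1823.85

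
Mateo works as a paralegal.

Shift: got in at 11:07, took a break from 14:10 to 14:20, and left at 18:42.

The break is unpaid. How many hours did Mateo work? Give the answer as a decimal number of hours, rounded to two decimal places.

7.42 hours

Shift: 11:07–18:42 = 7 h 35 min; less 10 min break → 7 h 25 min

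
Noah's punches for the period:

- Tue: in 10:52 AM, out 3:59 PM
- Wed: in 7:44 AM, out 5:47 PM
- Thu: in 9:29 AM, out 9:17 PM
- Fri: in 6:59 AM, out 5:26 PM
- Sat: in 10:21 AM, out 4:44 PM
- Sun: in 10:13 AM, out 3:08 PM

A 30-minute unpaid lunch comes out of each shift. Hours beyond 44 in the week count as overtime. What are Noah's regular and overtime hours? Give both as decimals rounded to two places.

Regular 44.00 hours, overtime 1.72 hours

Tue: 10:52 AM–3:59 PM = 5 h 7 min; less 30 min break → 4 h 37 min
Wed: 7:44 AM–5:47 PM = 10 h 3 min; less 30 min break → 9 h 33 min
Thu: 9:29 AM–9:17 PM = 11 h 48 min; less 30 min break → 11 h 18 min
Fri: 6:59 AM–5:26 PM = 10 h 27 min; less 30 min break → 9 h 57 min
Sat: 10:21 AM–4:44 PM = 6 h 23 min; less 30 min break → 5 h 53 min
Sun: 10:13 AM–3:08 PM = 4 h 55 min; less 30 min break → 4 h 25 min
Total worked: 45 h 43 min = 45.72 h.
Threshold 44 h → overtime 1 h 43 min, regular 44 h 0 min.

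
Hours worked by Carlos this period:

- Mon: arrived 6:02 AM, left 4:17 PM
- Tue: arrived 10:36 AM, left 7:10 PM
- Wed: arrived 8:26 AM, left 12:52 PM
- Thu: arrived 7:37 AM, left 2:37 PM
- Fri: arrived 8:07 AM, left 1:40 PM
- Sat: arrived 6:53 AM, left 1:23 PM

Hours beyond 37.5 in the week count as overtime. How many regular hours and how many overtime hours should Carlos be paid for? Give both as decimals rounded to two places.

Regular 37.50 hours, overtime 4.80 hours

Mon: 6:02 AM–4:17 PM = 10 h 15 min
Tue: 10:36 AM–7:10 PM = 8 h 34 min
Wed: 8:26 AM–12:52 PM = 4 h 26 min
Thu: 7:37 AM–2:37 PM = 7 h 0 min
Fri: 8:07 AM–1:40 PM = 5 h 33 min
Sat: 6:53 AM–1:23 PM = 6 h 30 min
Total worked: 42 h 18 min = 42.30 h.
Threshold 37.5 h → overtime 4 h 48 min, regular 37 h 30 min.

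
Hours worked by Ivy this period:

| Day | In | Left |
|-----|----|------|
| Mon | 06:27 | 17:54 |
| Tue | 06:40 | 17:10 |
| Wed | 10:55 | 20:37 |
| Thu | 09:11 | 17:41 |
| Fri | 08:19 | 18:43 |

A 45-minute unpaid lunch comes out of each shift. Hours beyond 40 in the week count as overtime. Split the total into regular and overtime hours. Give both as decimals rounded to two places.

Mon: 06:27–17:54 = 11 h 27 min; less 45 min break → 10 h 42 min
Tue: 06:40–17:10 = 10 h 30 min; less 45 min break → 9 h 45 min
Wed: 10:55–20:37 = 9 h 42 min; less 45 min break → 8 h 57 min
Thu: 09:11–17:41 = 8 h 30 min; less 45 min break → 7 h 45 min
Fri: 08:19–18:43 = 10 h 24 min; less 45 min break → 9 h 39 min
Total worked: 46 h 48 min = 46.80 h.
Threshold 40 h → overtime 6 h 48 min, regular 40 h 0 min.

Regular 40.00 hours, overtime 6.80 hours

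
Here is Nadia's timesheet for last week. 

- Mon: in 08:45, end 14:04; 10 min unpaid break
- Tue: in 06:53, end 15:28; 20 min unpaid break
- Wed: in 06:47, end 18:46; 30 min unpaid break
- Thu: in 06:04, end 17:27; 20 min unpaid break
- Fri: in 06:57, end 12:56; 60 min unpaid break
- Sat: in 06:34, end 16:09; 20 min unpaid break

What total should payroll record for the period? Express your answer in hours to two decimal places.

Mon: 08:45–14:04 = 5 h 19 min; less 10 min break → 5 h 9 min
Tue: 06:53–15:28 = 8 h 35 min; less 20 min break → 8 h 15 min
Wed: 06:47–18:46 = 11 h 59 min; less 30 min break → 11 h 29 min
Thu: 06:04–17:27 = 11 h 23 min; less 20 min break → 11 h 3 min
Fri: 06:57–12:56 = 5 h 59 min; less 60 min break → 4 h 59 min
Sat: 06:34–16:09 = 9 h 35 min; less 20 min break → 9 h 15 min
Total: 5 h 9 min + 8 h 15 min + 11 h 29 min + 11 h 3 min + 4 h 59 min + 9 h 15 min = 50 h 10 min.

50.17 hours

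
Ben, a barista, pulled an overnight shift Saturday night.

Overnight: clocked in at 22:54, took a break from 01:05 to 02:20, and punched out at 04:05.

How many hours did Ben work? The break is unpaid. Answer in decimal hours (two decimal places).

3.93 hours

Overnight: 22:54 → midnight = 1 h 6 min; midnight → 04:05 = 4 h 5 min; span 5 h 11 min; less 75 min break → 3 h 56 min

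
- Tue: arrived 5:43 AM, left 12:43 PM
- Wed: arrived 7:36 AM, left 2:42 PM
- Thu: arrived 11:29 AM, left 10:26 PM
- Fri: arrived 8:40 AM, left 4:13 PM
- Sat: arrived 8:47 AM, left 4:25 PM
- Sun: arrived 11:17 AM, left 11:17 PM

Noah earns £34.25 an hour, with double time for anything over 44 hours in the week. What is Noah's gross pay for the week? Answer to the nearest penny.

£2070.98

Tue: 5:43 AM–12:43 PM = 7 h 0 min
Wed: 7:36 AM–2:42 PM = 7 h 6 min
Thu: 11:29 AM–10:26 PM = 10 h 57 min
Fri: 8:40 AM–4:13 PM = 7 h 33 min
Sat: 8:47 AM–4:25 PM = 7 h 38 min
Sun: 11:17 AM–11:17 PM = 12 h 0 min
Total worked: 52 h 14 min = 3134 min.
Regular 44 h 0 min = 2640 min at £34.25/h; overtime 8 h 14 min = 494 min at £68.50/h.
Pay = (2640 × £34.25 + 494 × £68.50) ÷ 60 = £2070.98.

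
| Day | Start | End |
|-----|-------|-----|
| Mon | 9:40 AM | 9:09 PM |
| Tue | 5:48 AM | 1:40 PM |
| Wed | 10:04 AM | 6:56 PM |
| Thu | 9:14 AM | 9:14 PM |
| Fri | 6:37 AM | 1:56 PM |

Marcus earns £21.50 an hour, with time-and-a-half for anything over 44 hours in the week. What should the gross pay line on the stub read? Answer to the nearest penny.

£1059.95

Mon: 9:40 AM–9:09 PM = 11 h 29 min
Tue: 5:48 AM–1:40 PM = 7 h 52 min
Wed: 10:04 AM–6:56 PM = 8 h 52 min
Thu: 9:14 AM–9:14 PM = 12 h 0 min
Fri: 6:37 AM–1:56 PM = 7 h 19 min
Total worked: 47 h 32 min = 2852 min.
Regular 44 h 0 min = 2640 min at £21.50/h; overtime 3 h 32 min = 212 min at £32.25/h.
Pay = (2640 × £21.50 + 212 × £32.25) ÷ 60 = £1059.95.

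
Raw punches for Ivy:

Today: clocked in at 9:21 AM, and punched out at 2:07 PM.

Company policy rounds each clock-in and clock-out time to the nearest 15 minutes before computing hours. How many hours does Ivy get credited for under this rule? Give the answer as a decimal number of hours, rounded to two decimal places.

Today: in 9:21 AM→9:15 AM, out 2:07 PM→2:00 PM; 4 h 45 min

4.75 hours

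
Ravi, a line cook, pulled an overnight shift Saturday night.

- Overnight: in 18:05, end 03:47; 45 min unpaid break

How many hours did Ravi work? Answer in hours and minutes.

Overnight: 18:05 → midnight = 5 h 55 min; midnight → 03:47 = 3 h 47 min; span 9 h 42 min; less 45 min break → 8 h 57 min

8 h 57 min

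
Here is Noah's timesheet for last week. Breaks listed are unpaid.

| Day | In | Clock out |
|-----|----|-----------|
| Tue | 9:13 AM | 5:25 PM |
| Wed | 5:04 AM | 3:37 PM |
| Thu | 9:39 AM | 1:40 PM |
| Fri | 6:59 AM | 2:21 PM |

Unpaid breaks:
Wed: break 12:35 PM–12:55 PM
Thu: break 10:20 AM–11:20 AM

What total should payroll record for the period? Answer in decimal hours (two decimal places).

28.80 hours

Tue: 9:13 AM–5:25 PM = 8 h 12 min
Wed: 5:04 AM–3:37 PM = 10 h 33 min; less 20 min break → 10 h 13 min
Thu: 9:39 AM–1:40 PM = 4 h 1 min; less 60 min break → 3 h 1 min
Fri: 6:59 AM–2:21 PM = 7 h 22 min
Total: 8 h 12 min + 10 h 13 min + 3 h 1 min + 7 h 22 min = 28 h 48 min.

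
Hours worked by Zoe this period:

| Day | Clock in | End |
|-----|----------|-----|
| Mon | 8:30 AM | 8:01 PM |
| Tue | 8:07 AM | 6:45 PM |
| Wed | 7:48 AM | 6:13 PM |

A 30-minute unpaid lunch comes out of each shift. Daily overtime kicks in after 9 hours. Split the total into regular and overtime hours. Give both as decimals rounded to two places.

Mon: 8:30 AM–8:01 PM = 11 h 31 min; less 30 min break → 11 h 1 min
Tue: 8:07 AM–6:45 PM = 10 h 38 min; less 30 min break → 10 h 8 min
Wed: 7:48 AM–6:13 PM = 10 h 25 min; less 30 min break → 9 h 55 min
Mon reg 9 h 0 min / OT 2 h 1 min; Tue reg 9 h 0 min / OT 1 h 8 min; Wed reg 9 h 0 min / OT 0 h 55 min.
Totals: regular 27 h 0 min, overtime 4 h 4 min.

Regular 27.00 hours, overtime 4.07 hours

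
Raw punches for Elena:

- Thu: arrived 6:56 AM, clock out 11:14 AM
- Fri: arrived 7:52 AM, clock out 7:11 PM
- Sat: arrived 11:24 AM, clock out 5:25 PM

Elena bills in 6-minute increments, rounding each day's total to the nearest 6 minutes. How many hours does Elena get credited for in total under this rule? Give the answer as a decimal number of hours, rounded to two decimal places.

21.60 hours

Thu: 6:56 AM–11:14 AM = 4 h 18 min → rounds to 4 h 18 min
Fri: 7:52 AM–7:11 PM = 11 h 19 min → rounds to 11 h 18 min
Sat: 11:24 AM–5:25 PM = 6 h 1 min → rounds to 6 h 0 min
Total credited: 21 h 36 min.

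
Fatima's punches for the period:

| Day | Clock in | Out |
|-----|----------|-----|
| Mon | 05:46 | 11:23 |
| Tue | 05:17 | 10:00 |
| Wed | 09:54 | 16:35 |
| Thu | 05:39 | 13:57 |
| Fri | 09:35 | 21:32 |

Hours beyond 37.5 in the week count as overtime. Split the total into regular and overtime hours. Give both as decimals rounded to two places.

Regular 37.27 hours, overtime 0.00 hours

Mon: 05:46–11:23 = 5 h 37 min
Tue: 05:17–10:00 = 4 h 43 min
Wed: 09:54–16:35 = 6 h 41 min
Thu: 05:39–13:57 = 8 h 18 min
Fri: 09:35–21:32 = 11 h 57 min
Total worked: 37 h 16 min = 37.27 h.
Threshold 37.5 h → overtime 0 h 0 min, regular 37 h 16 min.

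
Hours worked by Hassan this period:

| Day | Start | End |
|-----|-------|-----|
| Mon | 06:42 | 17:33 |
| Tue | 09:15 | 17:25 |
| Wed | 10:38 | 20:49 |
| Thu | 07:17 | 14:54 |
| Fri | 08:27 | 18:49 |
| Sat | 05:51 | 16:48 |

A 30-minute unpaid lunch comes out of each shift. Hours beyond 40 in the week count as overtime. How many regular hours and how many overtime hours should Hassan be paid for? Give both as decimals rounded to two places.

Mon: 06:42–17:33 = 10 h 51 min; less 30 min break → 10 h 21 min
Tue: 09:15–17:25 = 8 h 10 min; less 30 min break → 7 h 40 min
Wed: 10:38–20:49 = 10 h 11 min; less 30 min break → 9 h 41 min
Thu: 07:17–14:54 = 7 h 37 min; less 30 min break → 7 h 7 min
Fri: 08:27–18:49 = 10 h 22 min; less 30 min break → 9 h 52 min
Sat: 05:51–16:48 = 10 h 57 min; less 30 min break → 10 h 27 min
Total worked: 55 h 8 min = 55.13 h.
Threshold 40 h → overtime 15 h 8 min, regular 40 h 0 min.

Regular 40.00 hours, overtime 15.13 hours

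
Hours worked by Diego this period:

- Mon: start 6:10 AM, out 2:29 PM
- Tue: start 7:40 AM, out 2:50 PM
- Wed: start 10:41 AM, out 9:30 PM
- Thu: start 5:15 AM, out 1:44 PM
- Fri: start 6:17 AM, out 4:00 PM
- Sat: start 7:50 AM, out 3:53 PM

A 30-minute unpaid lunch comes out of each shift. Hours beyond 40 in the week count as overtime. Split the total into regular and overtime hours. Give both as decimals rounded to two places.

Mon: 6:10 AM–2:29 PM = 8 h 19 min; less 30 min break → 7 h 49 min
Tue: 7:40 AM–2:50 PM = 7 h 10 min; less 30 min break → 6 h 40 min
Wed: 10:41 AM–9:30 PM = 10 h 49 min; less 30 min break → 10 h 19 min
Thu: 5:15 AM–1:44 PM = 8 h 29 min; less 30 min break → 7 h 59 min
Fri: 6:17 AM–4:00 PM = 9 h 43 min; less 30 min break → 9 h 13 min
Sat: 7:50 AM–3:53 PM = 8 h 3 min; less 30 min break → 7 h 33 min
Total worked: 49 h 33 min = 49.55 h.
Threshold 40 h → overtime 9 h 33 min, regular 40 h 0 min.

Regular 40.00 hours, overtime 9.55 hours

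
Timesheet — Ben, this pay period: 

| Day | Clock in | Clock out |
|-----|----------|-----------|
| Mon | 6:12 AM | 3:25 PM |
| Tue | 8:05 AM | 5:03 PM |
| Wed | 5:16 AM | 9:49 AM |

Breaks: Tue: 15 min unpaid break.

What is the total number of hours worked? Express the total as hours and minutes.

22 h 29 min

Mon: 6:12 AM–3:25 PM = 9 h 13 min
Tue: 8:05 AM–5:03 PM = 8 h 58 min; less 15 min break → 8 h 43 min
Wed: 5:16 AM–9:49 AM = 4 h 33 min
Total: 9 h 13 min + 8 h 43 min + 4 h 33 min = 22 h 29 min.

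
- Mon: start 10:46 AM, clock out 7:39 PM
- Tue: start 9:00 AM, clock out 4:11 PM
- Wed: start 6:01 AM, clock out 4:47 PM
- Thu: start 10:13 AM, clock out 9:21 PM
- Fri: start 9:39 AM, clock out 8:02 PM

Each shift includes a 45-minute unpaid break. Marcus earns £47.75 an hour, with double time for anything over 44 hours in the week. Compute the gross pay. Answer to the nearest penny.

Mon: 10:46 AM–7:39 PM = 8 h 53 min; less 45 min break → 8 h 8 min
Tue: 9:00 AM–4:11 PM = 7 h 11 min; less 45 min break → 6 h 26 min
Wed: 6:01 AM–4:47 PM = 10 h 46 min; less 45 min break → 10 h 1 min
Thu: 10:13 AM–9:21 PM = 11 h 8 min; less 45 min break → 10 h 23 min
Fri: 9:39 AM–8:02 PM = 10 h 23 min; less 45 min break → 9 h 38 min
Total worked: 44 h 36 min = 2676 min.
Regular 44 h 0 min = 2640 min at £47.75/h; overtime 0 h 36 min = 36 min at £95.50/h.
Pay = (2640 × £47.75 + 36 × £95.50) ÷ 60 = £2158.30.

£2158.30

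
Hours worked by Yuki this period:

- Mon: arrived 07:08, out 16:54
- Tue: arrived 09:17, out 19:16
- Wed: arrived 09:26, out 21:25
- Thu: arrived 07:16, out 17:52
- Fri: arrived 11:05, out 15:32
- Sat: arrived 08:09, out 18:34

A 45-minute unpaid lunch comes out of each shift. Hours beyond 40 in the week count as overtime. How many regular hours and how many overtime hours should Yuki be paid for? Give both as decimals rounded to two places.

Regular 40.00 hours, overtime 12.70 hours

Mon: 07:08–16:54 = 9 h 46 min; less 45 min break → 9 h 1 min
Tue: 09:17–19:16 = 9 h 59 min; less 45 min break → 9 h 14 min
Wed: 09:26–21:25 = 11 h 59 min; less 45 min break → 11 h 14 min
Thu: 07:16–17:52 = 10 h 36 min; less 45 min break → 9 h 51 min
Fri: 11:05–15:32 = 4 h 27 min; less 45 min break → 3 h 42 min
Sat: 08:09–18:34 = 10 h 25 min; less 45 min break → 9 h 40 min
Total worked: 52 h 42 min = 52.70 h.
Threshold 40 h → overtime 12 h 42 min, regular 40 h 0 min.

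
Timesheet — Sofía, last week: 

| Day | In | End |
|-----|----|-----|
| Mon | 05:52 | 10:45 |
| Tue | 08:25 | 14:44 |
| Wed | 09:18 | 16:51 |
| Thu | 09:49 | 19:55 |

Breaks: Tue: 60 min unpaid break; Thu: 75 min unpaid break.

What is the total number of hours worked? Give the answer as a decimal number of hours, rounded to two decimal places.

Mon: 05:52–10:45 = 4 h 53 min
Tue: 08:25–14:44 = 6 h 19 min; less 60 min break → 5 h 19 min
Wed: 09:18–16:51 = 7 h 33 min
Thu: 09:49–19:55 = 10 h 6 min; less 75 min break → 8 h 51 min
Total: 4 h 53 min + 5 h 19 min + 7 h 33 min + 8 h 51 min = 26 h 36 min.

26.60 hours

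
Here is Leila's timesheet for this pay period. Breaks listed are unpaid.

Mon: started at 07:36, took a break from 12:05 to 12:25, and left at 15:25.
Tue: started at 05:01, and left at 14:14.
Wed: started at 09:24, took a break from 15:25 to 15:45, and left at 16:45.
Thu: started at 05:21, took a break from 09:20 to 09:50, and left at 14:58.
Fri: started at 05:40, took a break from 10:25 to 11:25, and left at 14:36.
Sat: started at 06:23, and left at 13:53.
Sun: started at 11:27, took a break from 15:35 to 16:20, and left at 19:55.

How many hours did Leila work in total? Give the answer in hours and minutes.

55 h 59 min

Mon: 07:36–15:25 = 7 h 49 min; less 20 min break → 7 h 29 min
Tue: 05:01–14:14 = 9 h 13 min
Wed: 09:24–16:45 = 7 h 21 min; less 20 min break → 7 h 1 min
Thu: 05:21–14:58 = 9 h 37 min; less 30 min break → 9 h 7 min
Fri: 05:40–14:36 = 8 h 56 min; less 60 min break → 7 h 56 min
Sat: 06:23–13:53 = 7 h 30 min
Sun: 11:27–19:55 = 8 h 28 min; less 45 min break → 7 h 43 min
Total: 7 h 29 min + 9 h 13 min + 7 h 1 min + 9 h 7 min + 7 h 56 min + 7 h 30 min + 7 h 43 min = 55 h 59 min.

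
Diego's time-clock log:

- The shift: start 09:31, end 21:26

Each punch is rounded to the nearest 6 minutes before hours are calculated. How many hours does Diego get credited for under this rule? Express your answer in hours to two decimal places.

The shift: in 09:31→09:30, out 21:26→21:24; 11 h 54 min

11.90 hours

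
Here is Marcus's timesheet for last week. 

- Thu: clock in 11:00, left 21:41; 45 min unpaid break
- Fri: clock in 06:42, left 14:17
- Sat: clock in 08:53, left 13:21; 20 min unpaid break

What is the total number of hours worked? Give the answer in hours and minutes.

Thu: 11:00–21:41 = 10 h 41 min; less 45 min break → 9 h 56 min
Fri: 06:42–14:17 = 7 h 35 min
Sat: 08:53–13:21 = 4 h 28 min; less 20 min break → 4 h 8 min
Total: 9 h 56 min + 7 h 35 min + 4 h 8 min = 21 h 39 min.

21 h 39 min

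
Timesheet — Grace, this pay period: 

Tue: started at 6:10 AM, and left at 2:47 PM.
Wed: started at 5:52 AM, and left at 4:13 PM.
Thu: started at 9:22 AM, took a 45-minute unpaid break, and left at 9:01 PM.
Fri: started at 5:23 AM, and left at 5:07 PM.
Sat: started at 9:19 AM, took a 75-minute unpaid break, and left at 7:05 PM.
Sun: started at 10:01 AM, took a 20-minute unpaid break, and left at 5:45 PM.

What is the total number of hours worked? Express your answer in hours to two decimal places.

Tue: 6:10 AM–2:47 PM = 8 h 37 min
Wed: 5:52 AM–4:13 PM = 10 h 21 min
Thu: 9:22 AM–9:01 PM = 11 h 39 min; less 45 min break → 10 h 54 min
Fri: 5:23 AM–5:07 PM = 11 h 44 min
Sat: 9:19 AM–7:05 PM = 9 h 46 min; less 75 min break → 8 h 31 min
Sun: 10:01 AM–5:45 PM = 7 h 44 min; less 20 min break → 7 h 24 min
Total: 8 h 37 min + 10 h 21 min + 10 h 54 min + 11 h 44 min + 8 h 31 min + 7 h 24 min = 57 h 31 min.

57.52 hours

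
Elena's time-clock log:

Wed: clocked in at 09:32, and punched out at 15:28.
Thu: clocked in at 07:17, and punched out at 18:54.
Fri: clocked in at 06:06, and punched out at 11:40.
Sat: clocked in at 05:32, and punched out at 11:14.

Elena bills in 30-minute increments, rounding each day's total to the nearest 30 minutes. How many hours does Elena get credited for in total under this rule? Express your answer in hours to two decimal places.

Wed: 09:32–15:28 = 5 h 56 min → rounds to 6 h 0 min
Thu: 07:17–18:54 = 11 h 37 min → rounds to 11 h 30 min
Fri: 06:06–11:40 = 5 h 34 min → rounds to 5 h 30 min
Sat: 05:32–11:14 = 5 h 42 min → rounds to 5 h 30 min
Total credited: 28 h 30 min.

28.50 hours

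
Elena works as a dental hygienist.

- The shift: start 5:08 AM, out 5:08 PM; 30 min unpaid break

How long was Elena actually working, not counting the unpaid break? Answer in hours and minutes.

11 h 30 min

The shift: 5:08 AM–5:08 PM = 12 h 0 min; less 30 min break → 11 h 30 min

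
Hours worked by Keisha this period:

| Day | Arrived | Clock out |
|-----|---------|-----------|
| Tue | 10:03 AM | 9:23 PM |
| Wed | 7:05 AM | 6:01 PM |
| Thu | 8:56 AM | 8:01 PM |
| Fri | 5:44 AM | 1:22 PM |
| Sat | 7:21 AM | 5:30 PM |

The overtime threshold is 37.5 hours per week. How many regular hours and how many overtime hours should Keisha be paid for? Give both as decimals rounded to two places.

Tue: 10:03 AM–9:23 PM = 11 h 20 min
Wed: 7:05 AM–6:01 PM = 10 h 56 min
Thu: 8:56 AM–8:01 PM = 11 h 5 min
Fri: 5:44 AM–1:22 PM = 7 h 38 min
Sat: 7:21 AM–5:30 PM = 10 h 9 min
Total worked: 51 h 8 min = 51.13 h.
Threshold 37.5 h → overtime 13 h 38 min, regular 37 h 30 min.

Regular 37.50 hours, overtime 13.63 hours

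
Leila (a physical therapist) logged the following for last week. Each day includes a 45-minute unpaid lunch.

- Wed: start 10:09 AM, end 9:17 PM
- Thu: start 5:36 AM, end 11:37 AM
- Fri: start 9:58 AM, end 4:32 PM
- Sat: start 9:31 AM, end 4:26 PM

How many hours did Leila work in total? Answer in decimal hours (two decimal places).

27.63 hours

Wed: 10:09 AM–9:17 PM = 11 h 8 min; less 45 min break → 10 h 23 min
Thu: 5:36 AM–11:37 AM = 6 h 1 min; less 45 min break → 5 h 16 min
Fri: 9:58 AM–4:32 PM = 6 h 34 min; less 45 min break → 5 h 49 min
Sat: 9:31 AM–4:26 PM = 6 h 55 min; less 45 min break → 6 h 10 min
Total: 10 h 23 min + 5 h 16 min + 5 h 49 min + 6 h 10 min = 27 h 38 min.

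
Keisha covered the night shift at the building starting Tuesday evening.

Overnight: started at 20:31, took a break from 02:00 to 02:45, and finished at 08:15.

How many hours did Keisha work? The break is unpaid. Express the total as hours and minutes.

Overnight: 20:31 → midnight = 3 h 29 min; midnight → 08:15 = 8 h 15 min; span 11 h 44 min; less 45 min break → 10 h 59 min

10 h 59 min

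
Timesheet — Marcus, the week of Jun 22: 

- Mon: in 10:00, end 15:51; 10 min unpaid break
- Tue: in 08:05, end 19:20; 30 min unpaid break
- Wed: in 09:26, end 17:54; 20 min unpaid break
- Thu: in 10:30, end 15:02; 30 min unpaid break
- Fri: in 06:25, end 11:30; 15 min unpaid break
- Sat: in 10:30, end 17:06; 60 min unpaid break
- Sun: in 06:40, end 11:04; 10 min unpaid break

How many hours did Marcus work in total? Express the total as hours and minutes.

43 h 16 min

Mon: 10:00–15:51 = 5 h 51 min; less 10 min break → 5 h 41 min
Tue: 08:05–19:20 = 11 h 15 min; less 30 min break → 10 h 45 min
Wed: 09:26–17:54 = 8 h 28 min; less 20 min break → 8 h 8 min
Thu: 10:30–15:02 = 4 h 32 min; less 30 min break → 4 h 2 min
Fri: 06:25–11:30 = 5 h 5 min; less 15 min break → 4 h 50 min
Sat: 10:30–17:06 = 6 h 36 min; less 60 min break → 5 h 36 min
Sun: 06:40–11:04 = 4 h 24 min; less 10 min break → 4 h 14 min
Total: 5 h 41 min + 10 h 45 min + 8 h 8 min + 4 h 2 min + 4 h 50 min + 5 h 36 min + 4 h 14 min = 43 h 16 min.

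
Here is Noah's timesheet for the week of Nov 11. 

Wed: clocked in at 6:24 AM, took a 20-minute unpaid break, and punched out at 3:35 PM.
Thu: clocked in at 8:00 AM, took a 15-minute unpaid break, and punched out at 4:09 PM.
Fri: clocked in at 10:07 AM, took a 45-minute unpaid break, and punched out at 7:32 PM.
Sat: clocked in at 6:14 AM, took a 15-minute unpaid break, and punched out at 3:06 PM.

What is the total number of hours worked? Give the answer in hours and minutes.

Wed: 6:24 AM–3:35 PM = 9 h 11 min; less 20 min break → 8 h 51 min
Thu: 8:00 AM–4:09 PM = 8 h 9 min; less 15 min break → 7 h 54 min
Fri: 10:07 AM–7:32 PM = 9 h 25 min; less 45 min break → 8 h 40 min
Sat: 6:14 AM–3:06 PM = 8 h 52 min; less 15 min break → 8 h 37 min
Total: 8 h 51 min + 7 h 54 min + 8 h 40 min + 8 h 37 min = 34 h 2 min.

34 h 2 min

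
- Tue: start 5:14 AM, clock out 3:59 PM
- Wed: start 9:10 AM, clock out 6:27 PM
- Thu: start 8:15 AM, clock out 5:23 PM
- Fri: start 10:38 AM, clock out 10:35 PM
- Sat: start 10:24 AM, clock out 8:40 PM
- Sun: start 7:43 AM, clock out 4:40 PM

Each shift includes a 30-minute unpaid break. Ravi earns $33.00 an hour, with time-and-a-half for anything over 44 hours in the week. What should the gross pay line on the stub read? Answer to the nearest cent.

Tue: 5:14 AM–3:59 PM = 10 h 45 min; less 30 min break → 10 h 15 min
Wed: 9:10 AM–6:27 PM = 9 h 17 min; less 30 min break → 8 h 47 min
Thu: 8:15 AM–5:23 PM = 9 h 8 min; less 30 min break → 8 h 38 min
Fri: 10:38 AM–10:35 PM = 11 h 57 min; less 30 min break → 11 h 27 min
Sat: 10:24 AM–8:40 PM = 10 h 16 min; less 30 min break → 9 h 46 min
Sun: 7:43 AM–4:40 PM = 8 h 57 min; less 30 min break → 8 h 27 min
Total worked: 57 h 20 min = 3440 min.
Regular 44 h 0 min = 2640 min at $33.00/h; overtime 13 h 20 min = 800 min at $49.50/h.
Pay = (2640 × $33.00 + 800 × $49.50) ÷ 60 = $2112.00.

$2112.00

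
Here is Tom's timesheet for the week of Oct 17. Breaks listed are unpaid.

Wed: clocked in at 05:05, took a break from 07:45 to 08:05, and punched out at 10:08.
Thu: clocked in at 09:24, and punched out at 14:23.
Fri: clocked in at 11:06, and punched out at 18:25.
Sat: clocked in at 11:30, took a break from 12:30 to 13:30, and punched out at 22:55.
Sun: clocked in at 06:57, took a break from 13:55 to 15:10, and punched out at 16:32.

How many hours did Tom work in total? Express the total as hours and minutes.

35 h 46 min

Wed: 05:05–10:08 = 5 h 3 min; less 20 min break → 4 h 43 min
Thu: 09:24–14:23 = 4 h 59 min
Fri: 11:06–18:25 = 7 h 19 min
Sat: 11:30–22:55 = 11 h 25 min; less 60 min break → 10 h 25 min
Sun: 06:57–16:32 = 9 h 35 min; less 75 min break → 8 h 20 min
Total: 4 h 43 min + 4 h 59 min + 7 h 19 min + 10 h 25 min + 8 h 20 min = 35 h 46 min.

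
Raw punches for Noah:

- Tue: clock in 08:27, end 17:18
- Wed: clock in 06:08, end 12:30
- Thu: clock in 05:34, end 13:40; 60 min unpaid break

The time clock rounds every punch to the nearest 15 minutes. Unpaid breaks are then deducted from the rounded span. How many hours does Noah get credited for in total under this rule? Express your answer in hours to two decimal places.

Tue: in 08:27→08:30, out 17:18→17:15; 8 h 45 min
Wed: in 06:08→06:15, out 12:30→12:30; 6 h 15 min
Thu: in 05:34→05:30, out 13:40→13:45; 8 h 15 min − 60 min = 7 h 15 min
Total credited: 22 h 15 min.

22.25 hours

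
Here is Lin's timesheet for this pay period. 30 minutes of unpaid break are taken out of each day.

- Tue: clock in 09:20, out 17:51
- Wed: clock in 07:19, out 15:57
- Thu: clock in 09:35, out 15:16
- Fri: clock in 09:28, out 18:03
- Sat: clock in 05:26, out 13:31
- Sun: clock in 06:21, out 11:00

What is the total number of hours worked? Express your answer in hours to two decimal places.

Tue: 09:20–17:51 = 8 h 31 min; less 30 min break → 8 h 1 min
Wed: 07:19–15:57 = 8 h 38 min; less 30 min break → 8 h 8 min
Thu: 09:35–15:16 = 5 h 41 min; less 30 min break → 5 h 11 min
Fri: 09:28–18:03 = 8 h 35 min; less 30 min break → 8 h 5 min
Sat: 05:26–13:31 = 8 h 5 min; less 30 min break → 7 h 35 min
Sun: 06:21–11:00 = 4 h 39 min; less 30 min break → 4 h 9 min
Total: 8 h 1 min + 8 h 8 min + 5 h 11 min + 8 h 5 min + 7 h 35 min + 4 h 9 min = 41 h 9 min.

41.15 hours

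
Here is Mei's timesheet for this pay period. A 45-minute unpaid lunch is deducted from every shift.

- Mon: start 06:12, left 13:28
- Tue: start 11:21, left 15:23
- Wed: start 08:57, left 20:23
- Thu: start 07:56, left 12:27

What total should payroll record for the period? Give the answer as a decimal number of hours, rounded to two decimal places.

Mon: 06:12–13:28 = 7 h 16 min; less 45 min break → 6 h 31 min
Tue: 11:21–15:23 = 4 h 2 min; less 45 min break → 3 h 17 min
Wed: 08:57–20:23 = 11 h 26 min; less 45 min break → 10 h 41 min
Thu: 07:56–12:27 = 4 h 31 min; less 45 min break → 3 h 46 min
Total: 6 h 31 min + 3 h 17 min + 10 h 41 min + 3 h 46 min = 24 h 15 min.

24.25 hours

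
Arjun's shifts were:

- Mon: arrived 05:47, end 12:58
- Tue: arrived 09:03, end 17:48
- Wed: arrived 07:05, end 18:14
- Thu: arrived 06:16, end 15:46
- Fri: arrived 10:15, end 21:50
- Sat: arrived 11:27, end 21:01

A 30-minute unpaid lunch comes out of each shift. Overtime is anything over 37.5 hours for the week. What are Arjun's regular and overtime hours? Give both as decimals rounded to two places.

Regular 37.50 hours, overtime 17.23 hours

Mon: 05:47–12:58 = 7 h 11 min; less 30 min break → 6 h 41 min
Tue: 09:03–17:48 = 8 h 45 min; less 30 min break → 8 h 15 min
Wed: 07:05–18:14 = 11 h 9 min; less 30 min break → 10 h 39 min
Thu: 06:16–15:46 = 9 h 30 min; less 30 min break → 9 h 0 min
Fri: 10:15–21:50 = 11 h 35 min; less 30 min break → 11 h 5 min
Sat: 11:27–21:01 = 9 h 34 min; less 30 min break → 9 h 4 min
Total worked: 54 h 44 min = 54.73 h.
Threshold 37.5 h → overtime 17 h 14 min, regular 37 h 30 min.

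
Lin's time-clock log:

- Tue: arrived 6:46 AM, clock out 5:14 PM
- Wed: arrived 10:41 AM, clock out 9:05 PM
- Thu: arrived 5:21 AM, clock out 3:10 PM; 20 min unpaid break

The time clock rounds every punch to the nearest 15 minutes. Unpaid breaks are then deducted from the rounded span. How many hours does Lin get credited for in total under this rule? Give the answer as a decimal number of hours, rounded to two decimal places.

Tue: in 6:46 AM→6:45 AM, out 5:14 PM→5:15 PM; 10 h 30 min
Wed: in 10:41 AM→10:45 AM, out 9:05 PM→9:00 PM; 10 h 15 min
Thu: in 5:21 AM→5:15 AM, out 3:10 PM→3:15 PM; 10 h 0 min − 20 min = 9 h 40 min
Total credited: 30 h 25 min.

30.42 hours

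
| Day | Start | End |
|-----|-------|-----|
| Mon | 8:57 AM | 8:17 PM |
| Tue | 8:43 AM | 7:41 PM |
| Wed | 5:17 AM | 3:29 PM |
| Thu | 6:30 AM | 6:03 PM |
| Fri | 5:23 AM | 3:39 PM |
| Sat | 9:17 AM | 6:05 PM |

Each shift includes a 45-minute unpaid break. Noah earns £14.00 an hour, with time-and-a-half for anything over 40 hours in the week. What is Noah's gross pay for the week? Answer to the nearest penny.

Mon: 8:57 AM–8:17 PM = 11 h 20 min; less 45 min break → 10 h 35 min
Tue: 8:43 AM–7:41 PM = 10 h 58 min; less 45 min break → 10 h 13 min
Wed: 5:17 AM–3:29 PM = 10 h 12 min; less 45 min break → 9 h 27 min
Thu: 6:30 AM–6:03 PM = 11 h 33 min; less 45 min break → 10 h 48 min
Fri: 5:23 AM–3:39 PM = 10 h 16 min; less 45 min break → 9 h 31 min
Sat: 9:17 AM–6:05 PM = 8 h 48 min; less 45 min break → 8 h 3 min
Total worked: 58 h 37 min = 3517 min.
Regular 40 h 0 min = 2400 min at £14.00/h; overtime 18 h 37 min = 1117 min at £21.00/h.
Pay = (2400 × £14.00 + 1117 × £21.00) ÷ 60 = £950.95.

£950.95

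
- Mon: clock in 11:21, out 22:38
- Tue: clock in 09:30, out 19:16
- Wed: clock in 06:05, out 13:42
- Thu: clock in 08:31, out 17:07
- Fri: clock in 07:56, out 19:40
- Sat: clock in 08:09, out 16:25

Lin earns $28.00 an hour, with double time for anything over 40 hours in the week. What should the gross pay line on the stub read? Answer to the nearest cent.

$2086.93

Mon: 11:21–22:38 = 11 h 17 min
Tue: 09:30–19:16 = 9 h 46 min
Wed: 06:05–13:42 = 7 h 37 min
Thu: 08:31–17:07 = 8 h 36 min
Fri: 07:56–19:40 = 11 h 44 min
Sat: 08:09–16:25 = 8 h 16 min
Total worked: 57 h 16 min = 3436 min.
Regular 40 h 0 min = 2400 min at $28.00/h; overtime 17 h 16 min = 1036 min at $56.00/h.
Pay = (2400 × $28.00 + 1036 × $56.00) ÷ 60 = $2086.93.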